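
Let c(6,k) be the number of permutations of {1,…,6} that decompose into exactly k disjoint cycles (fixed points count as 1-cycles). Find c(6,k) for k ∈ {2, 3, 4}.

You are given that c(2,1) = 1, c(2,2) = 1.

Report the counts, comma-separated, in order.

r3: T_3,1=2×1+0=2; T_3,2=2×1+1=3; T_3,3=2×0+1=1
r4: T_4,1=3×2+0=6; T_4,2=3×3+2=11; T_4,3=3×1+3=6; T_4,4=3×0+1=1
r5: T_5,1=4×6+0=24; T_5,2=4×11+6=50; T_5,3=4×6+11=35; T_5,4=4×1+6=10
r6: T_6,2=5×50+24=274; T_6,3=5×35+50=225; T_6,4=5×10+35=85
Read c(6,2) = 274, c(6,3) = 225, c(6,4) = 85.

274, 225, 85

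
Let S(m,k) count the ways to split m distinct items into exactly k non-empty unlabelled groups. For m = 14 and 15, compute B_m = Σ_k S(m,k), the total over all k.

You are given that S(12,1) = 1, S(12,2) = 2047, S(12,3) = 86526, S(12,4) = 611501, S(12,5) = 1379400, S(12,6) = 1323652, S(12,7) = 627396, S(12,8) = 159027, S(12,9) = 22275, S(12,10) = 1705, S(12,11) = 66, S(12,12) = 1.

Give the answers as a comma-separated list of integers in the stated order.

i=13: T(13,1)=0+1·1=1 | T(13,2)=1+2·2047=4095 | T(13,3)=2047+3·86526=261625 | T(13,4)=86526+4·611501=2532530 | T(13,5)=611501+5·1379400=7508501 | T(13,6)=1379400+6·1323652=9321312 | T(13,7)=1323652+7·627396=5715424 | T(13,8)=627396+8·159027=1899612 | T(13,9)=159027+9·22275=359502 | T(13,10)=22275+10·1705=39325 | T(13,11)=1705+11·66=2431 | T(13,12)=66+12·1=78 | T(13,13)=1+13·0=1
i=14: T(14,1)=0+1·1=1 | T(14,2)=1+2·4095=8191 | T(14,3)=4095+3·261625=788970 | T(14,4)=261625+4·2532530=10391745 | T(14,5)=2532530+5·7508501=40075035 | T(14,6)=7508501+6·9321312=63436373 | T(14,7)=9321312+7·5715424=49329280 | T(14,8)=5715424+8·1899612=20912320 | T(14,9)=1899612+9·359502=5135130 | T(14,10)=359502+10·39325=752752 | T(14,11)=39325+11·2431=66066 | T(14,12)=2431+12·78=3367 | T(14,13)=78+13·1=91 | T(14,14)=1+14·0=1
i=15: T(15,1)=0+1·1=1 | T(15,2)=1+2·8191=16383 | T(15,3)=8191+3·788970=2375101 | T(15,4)=788970+4·10391745=42355950 | T(15,5)=10391745+5·40075035=210766920 | T(15,6)=40075035+6·63436373=420693273 | T(15,7)=63436373+7·49329280=408741333 | T(15,8)=49329280+8·20912320=216627840 | T(15,9)=20912320+9·5135130=67128490 | T(15,10)=5135130+10·752752=12662650 | T(15,11)=752752+11·66066=1479478 | T(15,12)=66066+12·3367=106470 | T(15,13)=3367+13·91=4550 | T(15,14)=91+14·1=105 | T(15,15)=1+15·0=1
B_14 = ΣS(14,k) = 1+8191+788970+10391745+40075035+63436373+49329280+20912320+5135130+752752+66066+3367+91+1 = 190899322
B_15 = ΣS(15,k) = 1+16383+2375101+42355950+210766920+420693273+408741333+216627840+67128490+12662650+1479478+106470+4550+105+1 = 1382958545

190899322, 1382958545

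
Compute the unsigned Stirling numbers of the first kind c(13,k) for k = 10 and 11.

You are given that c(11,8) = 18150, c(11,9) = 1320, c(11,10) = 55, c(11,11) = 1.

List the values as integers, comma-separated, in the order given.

55770, 2717

@12  (12,9):1320·11+18150→32670, (12,10):55·11+1320→1925, (12,11):1·11+55→66
@13  (13,10):1925·12+32670→55770, (13,11):66·12+1925→2717
Read c(13,10) = 55770, c(13,11) = 2717.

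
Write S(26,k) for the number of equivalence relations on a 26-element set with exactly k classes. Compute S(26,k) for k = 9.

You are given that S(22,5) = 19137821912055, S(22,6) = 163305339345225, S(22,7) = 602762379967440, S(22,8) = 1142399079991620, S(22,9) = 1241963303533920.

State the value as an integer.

11201516780955125625

row 23: T[23][6]=6·163305339345225+19137821912055=998969857983405  T[23][7]=7·602762379967440+163305339345225=4382641999117305  T[23][8]=8·1142399079991620+602762379967440=9741955019900400  T[23][9]=9·1241963303533920+1142399079991620=12320068811796900
row 24: T[24][7]=7·4382641999117305+998969857983405=31677463851804540  T[24][8]=8·9741955019900400+4382641999117305=82318282158320505  T[24][9]=9·12320068811796900+9741955019900400=120622574326072500
row 25: T[25][8]=8·82318282158320505+31677463851804540=690223721118368580  T[25][9]=9·120622574326072500+82318282158320505=1167921451092973005
row 26: T[26][9]=9·1167921451092973005+690223721118368580=11201516780955125625
Read S(26,9) = 11201516780955125625.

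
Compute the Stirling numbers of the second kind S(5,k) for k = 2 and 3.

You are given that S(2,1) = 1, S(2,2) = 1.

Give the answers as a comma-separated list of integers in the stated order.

15, 25

@3  (3,1):1·1+0→1, (3,2):1·2+1→3, (3,3):0·3+1→1
@4  (4,1):1·1+0→1, (4,2):3·2+1→7, (4,3):1·3+3→6
@5  (5,2):7·2+1→15, (5,3):6·3+7→25
Read S(5,2) = 15, S(5,3) = 25.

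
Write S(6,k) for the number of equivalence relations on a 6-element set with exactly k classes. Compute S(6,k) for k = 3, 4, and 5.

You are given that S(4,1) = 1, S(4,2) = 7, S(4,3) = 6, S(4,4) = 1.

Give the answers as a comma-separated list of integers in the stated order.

90, 65, 15

@5  (5,2):7·2+1→15, (5,3):6·3+7→25, (5,4):1·4+6→10, (5,5):0·5+1→1
@6  (6,3):25·3+15→90, (6,4):10·4+25→65, (6,5):1·5+10→15
Read S(6,3) = 90, S(6,4) = 65, S(6,5) = 15.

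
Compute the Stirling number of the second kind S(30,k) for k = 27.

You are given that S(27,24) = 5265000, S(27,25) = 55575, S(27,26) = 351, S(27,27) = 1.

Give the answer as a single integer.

r28: T_28,25=25×55575+5265000=6654375; T_28,26=26×351+55575=64701; T_28,27=27×1+351=378
r29: T_29,26=26×64701+6654375=8336601; T_29,27=27×378+64701=74907
r30: T_30,27=27×74907+8336601=10359090
Read S(30,27) = 10359090.

10359090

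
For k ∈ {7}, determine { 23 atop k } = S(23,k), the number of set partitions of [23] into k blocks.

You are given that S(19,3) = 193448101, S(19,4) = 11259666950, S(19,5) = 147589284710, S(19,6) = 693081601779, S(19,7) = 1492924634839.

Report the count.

r20: T_20,4=4×11259666950+193448101=45232115901; T_20,5=5×147589284710+11259666950=749206090500; T_20,6=6×693081601779+147589284710=4306078895384; T_20,7=7×1492924634839+693081601779=11143554045652
r21: T_21,5=5×749206090500+45232115901=3791262568401; T_21,6=6×4306078895384+749206090500=26585679462804; T_21,7=7×11143554045652+4306078895384=82310957214948
r22: T_22,6=6×26585679462804+3791262568401=163305339345225; T_22,7=7×82310957214948+26585679462804=602762379967440
r23: T_23,7=7×602762379967440+163305339345225=4382641999117305
Read S(23,7) = 4382641999117305.

4382641999117305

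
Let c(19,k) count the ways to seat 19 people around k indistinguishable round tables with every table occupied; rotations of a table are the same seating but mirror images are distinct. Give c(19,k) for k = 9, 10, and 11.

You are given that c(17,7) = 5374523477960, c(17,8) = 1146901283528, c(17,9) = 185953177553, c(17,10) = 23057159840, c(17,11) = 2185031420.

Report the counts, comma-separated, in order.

102417740732658, 14710753408923, 1661573386473

[18] T[18,8]:17*1146901283528+5374523477960=24871845297936 · T[18,9]:17*185953177553+1146901283528=4308105301929 · T[18,10]:17*23057159840+185953177553=577924894833 · T[18,11]:17*2185031420+23057159840=60202693980
[19] T[19,9]:18*4308105301929+24871845297936=102417740732658 · T[19,10]:18*577924894833+4308105301929=14710753408923 · T[19,11]:18*60202693980+577924894833=1661573386473
Read c(19,9) = 102417740732658, c(19,10) = 14710753408923, c(19,11) = 1661573386473.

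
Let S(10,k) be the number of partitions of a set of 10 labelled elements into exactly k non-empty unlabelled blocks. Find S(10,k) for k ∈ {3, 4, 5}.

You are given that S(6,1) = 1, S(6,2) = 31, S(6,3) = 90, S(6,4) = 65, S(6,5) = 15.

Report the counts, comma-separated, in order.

@7  (7,1):1·1+0→1, (7,2):31·2+1→63, (7,3):90·3+31→301, (7,4):65·4+90→350, (7,5):15·5+65→140
@8  (8,1):1·1+0→1, (8,2):63·2+1→127, (8,3):301·3+63→966, (8,4):350·4+301→1701, (8,5):140·5+350→1050
@9  (9,2):127·2+1→255, (9,3):966·3+127→3025, (9,4):1701·4+966→7770, (9,5):1050·5+1701→6951
@10  (10,3):3025·3+255→9330, (10,4):7770·4+3025→34105, (10,5):6951·5+7770→42525
Read S(10,3) = 9330, S(10,4) = 34105, S(10,5) = 42525.

9330, 34105, 42525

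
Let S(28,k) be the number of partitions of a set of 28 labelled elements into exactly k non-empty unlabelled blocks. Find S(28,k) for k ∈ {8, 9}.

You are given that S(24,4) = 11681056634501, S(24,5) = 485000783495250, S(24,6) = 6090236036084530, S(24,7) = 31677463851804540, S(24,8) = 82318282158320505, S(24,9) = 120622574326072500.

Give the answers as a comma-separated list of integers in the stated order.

392678226281361931131, 1006698291338432496375

row 25: T[25][5]=5·485000783495250+11681056634501=2436684974110751  T[25][6]=6·6090236036084530+485000783495250=37026417000002430  T[25][7]=7·31677463851804540+6090236036084530=227832482998716310  T[25][8]=8·82318282158320505+31677463851804540=690223721118368580  T[25][9]=9·120622574326072500+82318282158320505=1167921451092973005
row 26: T[26][6]=6·37026417000002430+2436684974110751=224595186974125331  T[26][7]=7·227832482998716310+37026417000002430=1631853797991016600  T[26][8]=8·690223721118368580+227832482998716310=5749622251945664950  T[26][9]=9·1167921451092973005+690223721118368580=11201516780955125625
row 27: T[27][7]=7·1631853797991016600+224595186974125331=11647571772911241531  T[27][8]=8·5749622251945664950+1631853797991016600=47628831813556336200  T[27][9]=9·11201516780955125625+5749622251945664950=106563273280541795575
row 28: T[28][8]=8·47628831813556336200+11647571772911241531=392678226281361931131  T[28][9]=9·106563273280541795575+47628831813556336200=1006698291338432496375
Read S(28,8) = 392678226281361931131, S(28,9) = 1006698291338432496375.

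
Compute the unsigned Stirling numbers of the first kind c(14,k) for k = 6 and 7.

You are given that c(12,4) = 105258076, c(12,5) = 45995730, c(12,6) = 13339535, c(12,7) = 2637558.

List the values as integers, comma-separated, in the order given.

3336118786, 790943153

@13  (13,5):45995730·12+105258076→657206836, (13,6):13339535·12+45995730→206070150, (13,7):2637558·12+13339535→44990231
@14  (14,6):206070150·13+657206836→3336118786, (14,7):44990231·13+206070150→790943153
Read c(14,6) = 3336118786, c(14,7) = 790943153.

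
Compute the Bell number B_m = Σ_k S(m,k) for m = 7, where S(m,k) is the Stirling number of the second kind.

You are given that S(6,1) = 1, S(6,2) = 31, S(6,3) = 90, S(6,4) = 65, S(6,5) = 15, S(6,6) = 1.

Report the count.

r7: T_7,1=1×1+0=1; T_7,2=2×31+1=63; T_7,3=3×90+31=301; T_7,4=4×65+90=350; T_7,5=5×15+65=140; T_7,6=6×1+15=21; T_7,7=7×0+1=1
B_7 = ΣS(7,k) = 1+63+301+350+140+21+1 = 877

877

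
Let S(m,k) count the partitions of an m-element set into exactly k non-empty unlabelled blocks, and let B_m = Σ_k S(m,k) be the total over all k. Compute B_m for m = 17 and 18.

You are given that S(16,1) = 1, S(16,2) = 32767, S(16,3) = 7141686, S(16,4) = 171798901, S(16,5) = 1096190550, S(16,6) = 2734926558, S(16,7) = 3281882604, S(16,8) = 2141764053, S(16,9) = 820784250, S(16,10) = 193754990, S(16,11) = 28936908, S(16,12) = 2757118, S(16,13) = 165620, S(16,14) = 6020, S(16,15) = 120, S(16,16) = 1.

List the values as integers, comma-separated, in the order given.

82864869804, 682076806159

@17  (17,1):1·1+0→1, (17,2):32767·2+1→65535, (17,3):7141686·3+32767→21457825, (17,4):171798901·4+7141686→694337290, (17,5):1096190550·5+171798901→5652751651, (17,6):2734926558·6+1096190550→17505749898, (17,7):3281882604·7+2734926558→25708104786, (17,8):2141764053·8+3281882604→20415995028, (17,9):820784250·9+2141764053→9528822303, (17,10):193754990·10+820784250→2758334150, (17,11):28936908·11+193754990→512060978, (17,12):2757118·12+28936908→62022324, (17,13):165620·13+2757118→4910178, (17,14):6020·14+165620→249900, (17,15):120·15+6020→7820, (17,16):1·16+120→136, (17,17):0·17+1→1
@18  (18,1):1·1+0→1, (18,2):65535·2+1→131071, (18,3):21457825·3+65535→64439010, (18,4):694337290·4+21457825→2798806985, (18,5):5652751651·5+694337290→28958095545, (18,6):17505749898·6+5652751651→110687251039, (18,7):25708104786·7+17505749898→197462483400, (18,8):20415995028·8+25708104786→189036065010, (18,9):9528822303·9+20415995028→106175395755, (18,10):2758334150·10+9528822303→37112163803, (18,11):512060978·11+2758334150→8391004908, (18,12):62022324·12+512060978→1256328866, (18,13):4910178·13+62022324→125854638, (18,14):249900·14+4910178→8408778, (18,15):7820·15+249900→367200, (18,16):136·16+7820→9996, (18,17):1·17+136→153, (18,18):0·18+1→1
B_17 = ΣS(17,k) = 1+65535+21457825+694337290+5652751651+17505749898+25708104786+20415995028+9528822303+2758334150+512060978+62022324+4910178+249900+7820+136+1 = 82864869804
B_18 = ΣS(18,k) = 1+131071+64439010+2798806985+28958095545+110687251039+197462483400+189036065010+106175395755+37112163803+8391004908+1256328866+125854638+8408778+367200+9996+153+1 = 682076806159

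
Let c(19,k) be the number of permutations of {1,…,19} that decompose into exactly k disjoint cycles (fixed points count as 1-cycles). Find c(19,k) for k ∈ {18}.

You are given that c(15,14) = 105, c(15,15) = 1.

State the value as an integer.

row 16: T[16][15]=15·1+105=120  T[16][16]=15·0+1=1
row 17: T[17][16]=16·1+120=136  T[17][17]=16·0+1=1
row 18: T[18][17]=17·1+136=153  T[18][18]=17·0+1=1
row 19: T[19][18]=18·1+153=171
Read c(19,18) = 171.

171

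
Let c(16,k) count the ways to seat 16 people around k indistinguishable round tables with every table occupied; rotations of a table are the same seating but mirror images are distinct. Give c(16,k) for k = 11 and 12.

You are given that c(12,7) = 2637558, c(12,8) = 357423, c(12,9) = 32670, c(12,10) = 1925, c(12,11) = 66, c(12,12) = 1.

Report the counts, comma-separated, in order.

78558480, 4899622

[13] T[13,8]:12*357423+2637558=6926634 · T[13,9]:12*32670+357423=749463 · T[13,10]:12*1925+32670=55770 · T[13,11]:12*66+1925=2717 · T[13,12]:12*1+66=78
[14] T[14,9]:13*749463+6926634=16669653 · T[14,10]:13*55770+749463=1474473 · T[14,11]:13*2717+55770=91091 · T[14,12]:13*78+2717=3731
[15] T[15,10]:14*1474473+16669653=37312275 · T[15,11]:14*91091+1474473=2749747 · T[15,12]:14*3731+91091=143325
[16] T[16,11]:15*2749747+37312275=78558480 · T[16,12]:15*143325+2749747=4899622
Read c(16,11) = 78558480, c(16,12) = 4899622.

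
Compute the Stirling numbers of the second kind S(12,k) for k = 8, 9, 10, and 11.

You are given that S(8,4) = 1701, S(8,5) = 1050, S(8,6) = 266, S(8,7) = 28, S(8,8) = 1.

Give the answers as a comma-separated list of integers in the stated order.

[9] T[9,5]:5*1050+1701=6951 · T[9,6]:6*266+1050=2646 · T[9,7]:7*28+266=462 · T[9,8]:8*1+28=36 · T[9,9]:9*0+1=1
[10] T[10,6]:6*2646+6951=22827 · T[10,7]:7*462+2646=5880 · T[10,8]:8*36+462=750 · T[10,9]:9*1+36=45 · T[10,10]:10*0+1=1
[11] T[11,7]:7*5880+22827=63987 · T[11,8]:8*750+5880=11880 · T[11,9]:9*45+750=1155 · T[11,10]:10*1+45=55 · T[11,11]:11*0+1=1
[12] T[12,8]:8*11880+63987=159027 · T[12,9]:9*1155+11880=22275 · T[12,10]:10*55+1155=1705 · T[12,11]:11*1+55=66
Read S(12,8) = 159027, S(12,9) = 22275, S(12,10) = 1705, S(12,11) = 66.

159027, 22275, 1705, 66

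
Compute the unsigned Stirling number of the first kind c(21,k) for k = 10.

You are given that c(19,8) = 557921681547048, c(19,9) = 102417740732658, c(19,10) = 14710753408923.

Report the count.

r20: T_20,9=19×102417740732658+557921681547048=2503858755467550; T_20,10=19×14710753408923+102417740732658=381922055502195
r21: T_21,10=20×381922055502195+2503858755467550=10142299865511450
Read c(21,10) = 10142299865511450.

10142299865511450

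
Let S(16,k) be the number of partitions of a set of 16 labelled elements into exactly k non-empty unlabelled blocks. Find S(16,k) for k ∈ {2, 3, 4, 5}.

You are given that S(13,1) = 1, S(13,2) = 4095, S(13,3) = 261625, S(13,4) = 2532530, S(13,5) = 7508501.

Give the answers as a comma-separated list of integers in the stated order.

[14] T[14,1]:1*1+0=1 · T[14,2]:2*4095+1=8191 · T[14,3]:3*261625+4095=788970 · T[14,4]:4*2532530+261625=10391745 · T[14,5]:5*7508501+2532530=40075035
[15] T[15,1]:1*1+0=1 · T[15,2]:2*8191+1=16383 · T[15,3]:3*788970+8191=2375101 · T[15,4]:4*10391745+788970=42355950 · T[15,5]:5*40075035+10391745=210766920
[16] T[16,2]:2*16383+1=32767 · T[16,3]:3*2375101+16383=7141686 · T[16,4]:4*42355950+2375101=171798901 · T[16,5]:5*210766920+42355950=1096190550
Read S(16,2) = 32767, S(16,3) = 7141686, S(16,4) = 171798901, S(16,5) = 1096190550.

32767, 7141686, 171798901, 1096190550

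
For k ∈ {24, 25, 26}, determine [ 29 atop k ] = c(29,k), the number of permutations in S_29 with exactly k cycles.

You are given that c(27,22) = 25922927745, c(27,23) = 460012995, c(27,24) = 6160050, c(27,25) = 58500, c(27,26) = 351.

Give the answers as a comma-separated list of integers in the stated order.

55880640270, 843041745, 9642906

@28  (28,23):460012995·27+25922927745→38343278610, (28,24):6160050·27+460012995→626334345, (28,25):58500·27+6160050→7739550, (28,26):351·27+58500→67977
@29  (29,24):626334345·28+38343278610→55880640270, (29,25):7739550·28+626334345→843041745, (29,26):67977·28+7739550→9642906
Read c(29,24) = 55880640270, c(29,25) = 843041745, c(29,26) = 9642906.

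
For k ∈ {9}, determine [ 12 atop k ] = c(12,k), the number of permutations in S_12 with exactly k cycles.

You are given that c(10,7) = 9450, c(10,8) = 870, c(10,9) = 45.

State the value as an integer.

[11] T[11,8]:10*870+9450=18150 · T[11,9]:10*45+870=1320
[12] T[12,9]:11*1320+18150=32670
Read c(12,9) = 32670.

32670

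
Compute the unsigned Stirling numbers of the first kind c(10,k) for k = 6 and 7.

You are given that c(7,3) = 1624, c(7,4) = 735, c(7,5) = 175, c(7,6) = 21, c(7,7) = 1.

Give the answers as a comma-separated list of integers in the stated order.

@8  (8,4):735·7+1624→6769, (8,5):175·7+735→1960, (8,6):21·7+175→322, (8,7):1·7+21→28
@9  (9,5):1960·8+6769→22449, (9,6):322·8+1960→4536, (9,7):28·8+322→546
@10  (10,6):4536·9+22449→63273, (10,7):546·9+4536→9450
Read c(10,6) = 63273, c(10,7) = 9450.

63273, 9450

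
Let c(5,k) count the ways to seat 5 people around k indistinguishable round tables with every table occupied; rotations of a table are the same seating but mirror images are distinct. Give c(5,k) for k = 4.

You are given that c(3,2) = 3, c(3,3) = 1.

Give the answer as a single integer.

i=4: T(4,3)=3+3·1=6 | T(4,4)=1+3·0=1
i=5: T(5,4)=6+4·1=10
Read c(5,4) = 10.

10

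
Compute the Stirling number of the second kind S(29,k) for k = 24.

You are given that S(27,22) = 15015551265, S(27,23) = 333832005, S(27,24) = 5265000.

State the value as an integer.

[28] T[28,23]:23*333832005+15015551265=22693687380 · T[28,24]:24*5265000+333832005=460192005
[29] T[29,24]:24*460192005+22693687380=33738295500
Read S(29,24) = 33738295500.

33738295500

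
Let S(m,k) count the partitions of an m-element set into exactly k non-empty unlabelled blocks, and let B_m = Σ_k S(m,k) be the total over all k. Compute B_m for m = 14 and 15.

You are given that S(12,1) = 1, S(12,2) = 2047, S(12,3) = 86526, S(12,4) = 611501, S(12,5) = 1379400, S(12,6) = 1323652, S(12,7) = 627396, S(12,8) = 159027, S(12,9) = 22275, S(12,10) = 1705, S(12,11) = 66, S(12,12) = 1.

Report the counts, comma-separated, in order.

190899322, 1382958545

row 13: T[13][1]=1·1+0=1  T[13][2]=2·2047+1=4095  T[13][3]=3·86526+2047=261625  T[13][4]=4·611501+86526=2532530  T[13][5]=5·1379400+611501=7508501  T[13][6]=6·1323652+1379400=9321312  T[13][7]=7·627396+1323652=5715424  T[13][8]=8·159027+627396=1899612  T[13][9]=9·22275+159027=359502  T[13][10]=10·1705+22275=39325  T[13][11]=11·66+1705=2431  T[13][12]=12·1+66=78  T[13][13]=13·0+1=1
row 14: T[14][1]=1·1+0=1  T[14][2]=2·4095+1=8191  T[14][3]=3·261625+4095=788970  T[14][4]=4·2532530+261625=10391745  T[14][5]=5·7508501+2532530=40075035  T[14][6]=6·9321312+7508501=63436373  T[14][7]=7·5715424+9321312=49329280  T[14][8]=8·1899612+5715424=20912320  T[14][9]=9·359502+1899612=5135130  T[14][10]=10·39325+359502=752752  T[14][11]=11·2431+39325=66066  T[14][12]=12·78+2431=3367  T[14][13]=13·1+78=91  T[14][14]=14·0+1=1
row 15: T[15][1]=1·1+0=1  T[15][2]=2·8191+1=16383  T[15][3]=3·788970+8191=2375101  T[15][4]=4·10391745+788970=42355950  T[15][5]=5·40075035+10391745=210766920  T[15][6]=6·63436373+40075035=420693273  T[15][7]=7·49329280+63436373=408741333  T[15][8]=8·20912320+49329280=216627840  T[15][9]=9·5135130+20912320=67128490  T[15][10]=10·752752+5135130=12662650  T[15][11]=11·66066+752752=1479478  T[15][12]=12·3367+66066=106470  T[15][13]=13·91+3367=4550  T[15][14]=14·1+91=105  T[15][15]=15·0+1=1
B_14 = ΣS(14,k) = 1+8191+788970+10391745+40075035+63436373+49329280+20912320+5135130+752752+66066+3367+91+1 = 190899322
B_15 = ΣS(15,k) = 1+16383+2375101+42355950+210766920+420693273+408741333+216627840+67128490+12662650+1479478+106470+4550+105+1 = 1382958545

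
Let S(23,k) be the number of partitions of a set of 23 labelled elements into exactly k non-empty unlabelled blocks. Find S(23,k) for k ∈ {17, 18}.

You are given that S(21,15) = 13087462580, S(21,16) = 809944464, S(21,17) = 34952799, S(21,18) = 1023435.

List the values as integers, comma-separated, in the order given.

49916988803, 2364885369

r22: T_22,16=16×809944464+13087462580=26046574004; T_22,17=17×34952799+809944464=1404142047; T_22,18=18×1023435+34952799=53374629
r23: T_23,17=17×1404142047+26046574004=49916988803; T_23,18=18×53374629+1404142047=2364885369
Read S(23,17) = 49916988803, S(23,18) = 2364885369.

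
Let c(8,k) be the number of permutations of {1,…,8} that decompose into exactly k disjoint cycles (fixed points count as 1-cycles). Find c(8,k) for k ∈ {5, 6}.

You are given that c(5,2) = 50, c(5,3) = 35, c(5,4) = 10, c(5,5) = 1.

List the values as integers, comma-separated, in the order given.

1960, 322

row 6: T[6][3]=5·35+50=225  T[6][4]=5·10+35=85  T[6][5]=5·1+10=15  T[6][6]=5·0+1=1
row 7: T[7][4]=6·85+225=735  T[7][5]=6·15+85=175  T[7][6]=6·1+15=21
row 8: T[8][5]=7·175+735=1960  T[8][6]=7·21+175=322
Read c(8,5) = 1960, c(8,6) = 322.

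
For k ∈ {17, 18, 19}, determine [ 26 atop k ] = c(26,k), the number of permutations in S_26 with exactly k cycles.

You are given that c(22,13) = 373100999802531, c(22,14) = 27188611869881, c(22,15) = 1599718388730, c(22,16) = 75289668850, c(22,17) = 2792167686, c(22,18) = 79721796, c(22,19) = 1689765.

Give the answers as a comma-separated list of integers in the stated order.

i=23: T(23,14)=373100999802531+22·27188611869881=971250460939913 | T(23,15)=27188611869881+22·1599718388730=62382416421941 | T(23,16)=1599718388730+22·75289668850=3256091103430 | T(23,17)=75289668850+22·2792167686=136717357942 | T(23,18)=2792167686+22·79721796=4546047198 | T(23,19)=79721796+22·1689765=116896626
i=24: T(24,15)=971250460939913+23·62382416421941=2406046038644556 | T(24,16)=62382416421941+23·3256091103430=137272511800831 | T(24,17)=3256091103430+23·136717357942=6400590336096 | T(24,18)=136717357942+23·4546047198=241276443496 | T(24,19)=4546047198+23·116896626=7234669596
i=25: T(25,16)=2406046038644556+24·137272511800831=5700586321864500 | T(25,17)=137272511800831+24·6400590336096=290886679867135 | T(25,18)=6400590336096+24·241276443496=12191224980000 | T(25,19)=241276443496+24·7234669596=414908513800
i=26: T(26,17)=5700586321864500+25·290886679867135=12972753318542875 | T(26,18)=290886679867135+25·12191224980000=595667304367135 | T(26,19)=12191224980000+25·414908513800=22563937825000
Read c(26,17) = 12972753318542875, c(26,18) = 595667304367135, c(26,19) = 22563937825000.

12972753318542875, 595667304367135, 22563937825000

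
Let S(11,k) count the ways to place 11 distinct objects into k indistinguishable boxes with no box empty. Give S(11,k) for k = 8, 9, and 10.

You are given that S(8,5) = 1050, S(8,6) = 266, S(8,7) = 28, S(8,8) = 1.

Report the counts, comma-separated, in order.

[9] T[9,6]:6*266+1050=2646 · T[9,7]:7*28+266=462 · T[9,8]:8*1+28=36 · T[9,9]:9*0+1=1
[10] T[10,7]:7*462+2646=5880 · T[10,8]:8*36+462=750 · T[10,9]:9*1+36=45 · T[10,10]:10*0+1=1
[11] T[11,8]:8*750+5880=11880 · T[11,9]:9*45+750=1155 · T[11,10]:10*1+45=55
Read S(11,8) = 11880, S(11,9) = 1155, S(11,10) = 55.

11880, 1155, 55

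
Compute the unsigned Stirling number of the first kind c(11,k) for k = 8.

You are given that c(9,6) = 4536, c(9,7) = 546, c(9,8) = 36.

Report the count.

r10: T_10,7=9×546+4536=9450; T_10,8=9×36+546=870
r11: T_11,8=10×870+9450=18150
Read c(11,8) = 18150.

18150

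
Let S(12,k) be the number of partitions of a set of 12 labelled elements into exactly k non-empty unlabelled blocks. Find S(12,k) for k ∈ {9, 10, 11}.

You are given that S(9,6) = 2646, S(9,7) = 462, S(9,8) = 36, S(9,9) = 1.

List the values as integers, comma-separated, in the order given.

22275, 1705, 66

@10  (10,7):462·7+2646→5880, (10,8):36·8+462→750, (10,9):1·9+36→45, (10,10):0·10+1→1
@11  (11,8):750·8+5880→11880, (11,9):45·9+750→1155, (11,10):1·10+45→55, (11,11):0·11+1→1
@12  (12,9):1155·9+11880→22275, (12,10):55·10+1155→1705, (12,11):1·11+55→66
Read S(12,9) = 22275, S(12,10) = 1705, S(12,11) = 66.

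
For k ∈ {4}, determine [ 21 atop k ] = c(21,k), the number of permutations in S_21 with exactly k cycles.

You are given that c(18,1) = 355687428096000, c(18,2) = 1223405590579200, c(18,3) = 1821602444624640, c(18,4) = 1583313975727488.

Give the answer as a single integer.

12870931245150988800

@19  (19,2):1223405590579200·18+355687428096000→22376988058521600, (19,3):1821602444624640·18+1223405590579200→34012249593822720, (19,4):1583313975727488·18+1821602444624640→30321254007719424
@20  (20,3):34012249593822720·19+22376988058521600→668609730341153280, (20,4):30321254007719424·19+34012249593822720→610116075740491776
@21  (21,4):610116075740491776·20+668609730341153280→12870931245150988800
Read c(21,4) = 12870931245150988800.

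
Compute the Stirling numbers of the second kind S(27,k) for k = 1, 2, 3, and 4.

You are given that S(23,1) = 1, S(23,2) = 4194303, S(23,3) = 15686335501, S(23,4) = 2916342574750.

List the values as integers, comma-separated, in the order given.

[24] T[24,1]:1*1+0=1 · T[24,2]:2*4194303+1=8388607 · T[24,3]:3*15686335501+4194303=47063200806 · T[24,4]:4*2916342574750+15686335501=11681056634501
[25] T[25,1]:1*1+0=1 · T[25,2]:2*8388607+1=16777215 · T[25,3]:3*47063200806+8388607=141197991025 · T[25,4]:4*11681056634501+47063200806=46771289738810
[26] T[26,1]:1*1+0=1 · T[26,2]:2*16777215+1=33554431 · T[26,3]:3*141197991025+16777215=423610750290 · T[26,4]:4*46771289738810+141197991025=187226356946265
[27] T[27,1]:1*1+0=1 · T[27,2]:2*33554431+1=67108863 · T[27,3]:3*423610750290+33554431=1270865805301 · T[27,4]:4*187226356946265+423610750290=749329038535350
Read S(27,1) = 1, S(27,2) = 67108863, S(27,3) = 1270865805301, S(27,4) = 749329038535350.

1, 67108863, 1270865805301, 749329038535350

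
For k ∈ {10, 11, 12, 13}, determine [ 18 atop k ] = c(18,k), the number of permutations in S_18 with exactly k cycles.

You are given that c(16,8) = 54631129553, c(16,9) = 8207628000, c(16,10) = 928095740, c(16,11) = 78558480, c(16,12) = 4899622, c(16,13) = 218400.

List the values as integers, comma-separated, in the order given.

@17  (17,9):8207628000·16+54631129553→185953177553, (17,10):928095740·16+8207628000→23057159840, (17,11):78558480·16+928095740→2185031420, (17,12):4899622·16+78558480→156952432, (17,13):218400·16+4899622→8394022
@18  (18,10):23057159840·17+185953177553→577924894833, (18,11):2185031420·17+23057159840→60202693980, (18,12):156952432·17+2185031420→4853222764, (18,13):8394022·17+156952432→299650806
Read c(18,10) = 577924894833, c(18,11) = 60202693980, c(18,12) = 4853222764, c(18,13) = 299650806.

577924894833, 60202693980, 4853222764, 299650806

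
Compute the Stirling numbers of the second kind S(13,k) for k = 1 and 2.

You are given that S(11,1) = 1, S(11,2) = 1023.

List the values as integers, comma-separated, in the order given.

row 12: T[12][1]=1·1+0=1  T[12][2]=2·1023+1=2047
row 13: T[13][1]=1·1+0=1  T[13][2]=2·2047+1=4095
Read S(13,1) = 1, S(13,2) = 4095.

1, 4095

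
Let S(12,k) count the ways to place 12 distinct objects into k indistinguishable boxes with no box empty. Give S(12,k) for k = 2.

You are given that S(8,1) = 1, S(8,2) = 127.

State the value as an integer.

2047

i=9: T(9,1)=0+1·1=1 | T(9,2)=1+2·127=255
i=10: T(10,1)=0+1·1=1 | T(10,2)=1+2·255=511
i=11: T(11,1)=0+1·1=1 | T(11,2)=1+2·511=1023
i=12: T(12,2)=1+2·1023=2047
Read S(12,2) = 2047.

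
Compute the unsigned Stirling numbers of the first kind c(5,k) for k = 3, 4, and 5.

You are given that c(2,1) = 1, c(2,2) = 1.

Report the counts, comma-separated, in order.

row 3: T[3][1]=2·1+0=2  T[3][2]=2·1+1=3  T[3][3]=2·0+1=1
row 4: T[4][2]=3·3+2=11  T[4][3]=3·1+3=6  T[4][4]=3·0+1=1
row 5: T[5][3]=4·6+11=35  T[5][4]=4·1+6=10  T[5][5]=4·0+1=1
Read c(5,3) = 35, c(5,4) = 10, c(5,5) = 1.

35, 10, 1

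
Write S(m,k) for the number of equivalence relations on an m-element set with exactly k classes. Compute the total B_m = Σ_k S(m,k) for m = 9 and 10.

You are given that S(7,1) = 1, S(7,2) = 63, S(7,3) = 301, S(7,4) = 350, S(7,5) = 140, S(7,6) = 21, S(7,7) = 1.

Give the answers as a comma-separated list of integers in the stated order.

r8: T_8,1=1×1+0=1; T_8,2=2×63+1=127; T_8,3=3×301+63=966; T_8,4=4×350+301=1701; T_8,5=5×140+350=1050; T_8,6=6×21+140=266; T_8,7=7×1+21=28; T_8,8=8×0+1=1
r9: T_9,1=1×1+0=1; T_9,2=2×127+1=255; T_9,3=3×966+127=3025; T_9,4=4×1701+966=7770; T_9,5=5×1050+1701=6951; T_9,6=6×266+1050=2646; T_9,7=7×28+266=462; T_9,8=8×1+28=36; T_9,9=9×0+1=1
r10: T_10,1=1×1+0=1; T_10,2=2×255+1=511; T_10,3=3×3025+255=9330; T_10,4=4×7770+3025=34105; T_10,5=5×6951+7770=42525; T_10,6=6×2646+6951=22827; T_10,7=7×462+2646=5880; T_10,8=8×36+462=750; T_10,9=9×1+36=45; T_10,10=10×0+1=1
B_9 = ΣS(9,k) = 1+255+3025+7770+6951+2646+462+36+1 = 21147
B_10 = ΣS(10,k) = 1+511+9330+34105+42525+22827+5880+750+45+1 = 115975

21147, 115975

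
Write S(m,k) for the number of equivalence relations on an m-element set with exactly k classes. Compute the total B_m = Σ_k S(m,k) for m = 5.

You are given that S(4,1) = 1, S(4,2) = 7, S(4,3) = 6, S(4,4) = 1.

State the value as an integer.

52

@5  (5,1):1·1+0→1, (5,2):7·2+1→15, (5,3):6·3+7→25, (5,4):1·4+6→10, (5,5):0·5+1→1
B_5 = ΣS(5,k) = 1+15+25+10+1 = 52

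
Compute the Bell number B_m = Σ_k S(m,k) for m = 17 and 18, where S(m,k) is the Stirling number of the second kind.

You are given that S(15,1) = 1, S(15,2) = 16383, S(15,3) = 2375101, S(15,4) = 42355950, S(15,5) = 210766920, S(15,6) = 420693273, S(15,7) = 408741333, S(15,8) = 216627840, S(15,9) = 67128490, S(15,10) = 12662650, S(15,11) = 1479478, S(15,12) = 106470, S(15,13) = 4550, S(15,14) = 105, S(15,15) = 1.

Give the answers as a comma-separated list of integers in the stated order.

r16: T_16,1=1×1+0=1; T_16,2=2×16383+1=32767; T_16,3=3×2375101+16383=7141686; T_16,4=4×42355950+2375101=171798901; T_16,5=5×210766920+42355950=1096190550; T_16,6=6×420693273+210766920=2734926558; T_16,7=7×408741333+420693273=3281882604; T_16,8=8×216627840+408741333=2141764053; T_16,9=9×67128490+216627840=820784250; T_16,10=10×12662650+67128490=193754990; T_16,11=11×1479478+12662650=28936908; T_16,12=12×106470+1479478=2757118; T_16,13=13×4550+106470=165620; T_16,14=14×105+4550=6020; T_16,15=15×1+105=120; T_16,16=16×0+1=1
r17: T_17,1=1×1+0=1; T_17,2=2×32767+1=65535; T_17,3=3×7141686+32767=21457825; T_17,4=4×171798901+7141686=694337290; T_17,5=5×1096190550+171798901=5652751651; T_17,6=6×2734926558+1096190550=17505749898; T_17,7=7×3281882604+2734926558=25708104786; T_17,8=8×2141764053+3281882604=20415995028; T_17,9=9×820784250+2141764053=9528822303; T_17,10=10×193754990+820784250=2758334150; T_17,11=11×28936908+193754990=512060978; T_17,12=12×2757118+28936908=62022324; T_17,13=13×165620+2757118=4910178; T_17,14=14×6020+165620=249900; T_17,15=15×120+6020=7820; T_17,16=16×1+120=136; T_17,17=17×0+1=1
r18: T_18,1=1×1+0=1; T_18,2=2×65535+1=131071; T_18,3=3×21457825+65535=64439010; T_18,4=4×694337290+21457825=2798806985; T_18,5=5×5652751651+694337290=28958095545; T_18,6=6×17505749898+5652751651=110687251039; T_18,7=7×25708104786+17505749898=197462483400; T_18,8=8×20415995028+25708104786=189036065010; T_18,9=9×9528822303+20415995028=106175395755; T_18,10=10×2758334150+9528822303=37112163803; T_18,11=11×512060978+2758334150=8391004908; T_18,12=12×62022324+512060978=1256328866; T_18,13=13×4910178+62022324=125854638; T_18,14=14×249900+4910178=8408778; T_18,15=15×7820+249900=367200; T_18,16=16×136+7820=9996; T_18,17=17×1+136=153; T_18,18=18×0+1=1
B_17 = ΣS(17,k) = 1+65535+21457825+694337290+5652751651+17505749898+25708104786+20415995028+9528822303+2758334150+512060978+62022324+4910178+249900+7820+136+1 = 82864869804
B_18 = ΣS(18,k) = 1+131071+64439010+2798806985+28958095545+110687251039+197462483400+189036065010+106175395755+37112163803+8391004908+1256328866+125854638+8408778+367200+9996+153+1 = 682076806159

82864869804, 682076806159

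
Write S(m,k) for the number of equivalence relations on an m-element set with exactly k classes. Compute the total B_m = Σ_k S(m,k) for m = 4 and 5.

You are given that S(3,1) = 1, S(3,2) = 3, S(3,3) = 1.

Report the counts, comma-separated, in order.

15, 52

row 4: T[4][1]=1·1+0=1  T[4][2]=2·3+1=7  T[4][3]=3·1+3=6  T[4][4]=4·0+1=1
row 5: T[5][1]=1·1+0=1  T[5][2]=2·7+1=15  T[5][3]=3·6+7=25  T[5][4]=4·1+6=10  T[5][5]=5·0+1=1
B_4 = ΣS(4,k) = 1+7+6+1 = 15
B_5 = ΣS(5,k) = 1+15+25+10+1 = 52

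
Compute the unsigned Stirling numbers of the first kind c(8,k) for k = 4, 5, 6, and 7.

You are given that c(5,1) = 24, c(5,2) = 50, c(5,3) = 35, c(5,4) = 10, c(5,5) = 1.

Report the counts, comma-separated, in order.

6769, 1960, 322, 28

row 6: T[6][2]=5·50+24=274  T[6][3]=5·35+50=225  T[6][4]=5·10+35=85  T[6][5]=5·1+10=15  T[6][6]=5·0+1=1
row 7: T[7][3]=6·225+274=1624  T[7][4]=6·85+225=735  T[7][5]=6·15+85=175  T[7][6]=6·1+15=21  T[7][7]=6·0+1=1
row 8: T[8][4]=7·735+1624=6769  T[8][5]=7·175+735=1960  T[8][6]=7·21+175=322  T[8][7]=7·1+21=28
Read c(8,4) = 6769, c(8,5) = 1960, c(8,6) = 322, c(8,7) = 28.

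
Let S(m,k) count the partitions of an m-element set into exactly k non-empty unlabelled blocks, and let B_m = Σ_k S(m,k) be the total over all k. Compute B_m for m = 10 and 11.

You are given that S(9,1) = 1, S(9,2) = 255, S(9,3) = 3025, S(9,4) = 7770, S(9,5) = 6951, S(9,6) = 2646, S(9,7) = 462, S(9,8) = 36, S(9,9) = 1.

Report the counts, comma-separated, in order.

i=10: T(10,1)=0+1·1=1 | T(10,2)=1+2·255=511 | T(10,3)=255+3·3025=9330 | T(10,4)=3025+4·7770=34105 | T(10,5)=7770+5·6951=42525 | T(10,6)=6951+6·2646=22827 | T(10,7)=2646+7·462=5880 | T(10,8)=462+8·36=750 | T(10,9)=36+9·1=45 | T(10,10)=1+10·0=1
i=11: T(11,1)=0+1·1=1 | T(11,2)=1+2·511=1023 | T(11,3)=511+3·9330=28501 | T(11,4)=9330+4·34105=145750 | T(11,5)=34105+5·42525=246730 | T(11,6)=42525+6·22827=179487 | T(11,7)=22827+7·5880=63987 | T(11,8)=5880+8·750=11880 | T(11,9)=750+9·45=1155 | T(11,10)=45+10·1=55 | T(11,11)=1+11·0=1
B_10 = ΣS(10,k) = 1+511+9330+34105+42525+22827+5880+750+45+1 = 115975
B_11 = ΣS(11,k) = 1+1023+28501+145750+246730+179487+63987+11880+1155+55+1 = 678570

115975, 678570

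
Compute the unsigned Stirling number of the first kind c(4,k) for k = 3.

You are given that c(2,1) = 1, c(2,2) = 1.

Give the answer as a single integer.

6

[3] T[3,2]:2*1+1=3 · T[3,3]:2*0+1=1
[4] T[4,3]:3*1+3=6
Read c(4,3) = 6.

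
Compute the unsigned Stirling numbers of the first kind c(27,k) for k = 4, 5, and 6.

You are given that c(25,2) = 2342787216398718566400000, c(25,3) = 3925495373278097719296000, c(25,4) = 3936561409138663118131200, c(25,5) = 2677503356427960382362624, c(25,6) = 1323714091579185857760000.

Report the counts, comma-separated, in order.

2761307967193712729035776000, 1945067308917524165279692800, 1000903392113435450162625024

[26] T[26,3]:25*3925495373278097719296000+2342787216398718566400000=100480171548351161548800000 · T[26,4]:25*3936561409138663118131200+3925495373278097719296000=102339530601744675672576000 · T[26,5]:25*2677503356427960382362624+3936561409138663118131200=70874145319837672677196800 · T[26,6]:25*1323714091579185857760000+2677503356427960382362624=35770355645907606826362624
[27] T[27,4]:26*102339530601744675672576000+100480171548351161548800000=2761307967193712729035776000 · T[27,5]:26*70874145319837672677196800+102339530601744675672576000=1945067308917524165279692800 · T[27,6]:26*35770355645907606826362624+70874145319837672677196800=1000903392113435450162625024
Read c(27,4) = 2761307967193712729035776000, c(27,5) = 1945067308917524165279692800, c(27,6) = 1000903392113435450162625024.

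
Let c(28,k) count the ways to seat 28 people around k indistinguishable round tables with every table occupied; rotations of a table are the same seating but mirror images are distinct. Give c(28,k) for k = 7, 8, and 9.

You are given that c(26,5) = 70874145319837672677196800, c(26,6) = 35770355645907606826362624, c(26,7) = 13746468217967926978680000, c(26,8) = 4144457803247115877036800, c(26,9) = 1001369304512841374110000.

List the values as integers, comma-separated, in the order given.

11616723683566425573507775872, 3673742549077683082376236224, 936363983558079713086850400

row 27: T[27][6]=26·35770355645907606826362624+70874145319837672677196800=1000903392113435450162625024  T[27][7]=26·13746468217967926978680000+35770355645907606826362624=393178529313073708272042624  T[27][8]=26·4144457803247115877036800+13746468217967926978680000=121502371102392939781636800  T[27][9]=26·1001369304512841374110000+4144457803247115877036800=30180059720580991603896800
row 28: T[28][7]=27·393178529313073708272042624+1000903392113435450162625024=11616723683566425573507775872  T[28][8]=27·121502371102392939781636800+393178529313073708272042624=3673742549077683082376236224  T[28][9]=27·30180059720580991603896800+121502371102392939781636800=936363983558079713086850400
Read c(28,7) = 11616723683566425573507775872, c(28,8) = 3673742549077683082376236224, c(28,9) = 936363983558079713086850400.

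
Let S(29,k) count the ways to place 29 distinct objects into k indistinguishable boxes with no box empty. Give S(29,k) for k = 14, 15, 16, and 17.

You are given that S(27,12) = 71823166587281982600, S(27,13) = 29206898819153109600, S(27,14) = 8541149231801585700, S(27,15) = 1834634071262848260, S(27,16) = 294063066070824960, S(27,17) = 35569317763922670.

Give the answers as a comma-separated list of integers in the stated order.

2534474684137526739000, 689692892575539953400, 140694950355081071520, 21818248085373723570

r28: T_28,13=13×29206898819153109600+71823166587281982600=451512851236272407400; T_28,14=14×8541149231801585700+29206898819153109600=148782988064375309400; T_28,15=15×1834634071262848260+8541149231801585700=36060660300744309600; T_28,16=16×294063066070824960+1834634071262848260=6539643128396047620; T_28,17=17×35569317763922670+294063066070824960=898741468057510350
r29: T_29,14=14×148782988064375309400+451512851236272407400=2534474684137526739000; T_29,15=15×36060660300744309600+148782988064375309400=689692892575539953400; T_29,16=16×6539643128396047620+36060660300744309600=140694950355081071520; T_29,17=17×898741468057510350+6539643128396047620=21818248085373723570
Read S(29,14) = 2534474684137526739000, S(29,15) = 689692892575539953400, S(29,16) = 140694950355081071520, S(29,17) = 21818248085373723570.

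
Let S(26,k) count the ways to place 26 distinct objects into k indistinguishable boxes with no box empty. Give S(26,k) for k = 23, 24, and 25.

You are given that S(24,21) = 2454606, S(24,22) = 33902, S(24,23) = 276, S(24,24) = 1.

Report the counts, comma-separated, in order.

4126200, 47450, 325

row 25: T[25][22]=22·33902+2454606=3200450  T[25][23]=23·276+33902=40250  T[25][24]=24·1+276=300  T[25][25]=25·0+1=1
row 26: T[26][23]=23·40250+3200450=4126200  T[26][24]=24·300+40250=47450  T[26][25]=25·1+300=325
Read S(26,23) = 4126200, S(26,24) = 47450, S(26,25) = 325.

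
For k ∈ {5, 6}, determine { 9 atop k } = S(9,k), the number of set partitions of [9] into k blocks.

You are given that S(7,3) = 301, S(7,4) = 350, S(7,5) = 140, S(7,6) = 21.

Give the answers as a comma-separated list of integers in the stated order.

i=8: T(8,4)=301+4·350=1701 | T(8,5)=350+5·140=1050 | T(8,6)=140+6·21=266
i=9: T(9,5)=1701+5·1050=6951 | T(9,6)=1050+6·266=2646
Read S(9,5) = 6951, S(9,6) = 2646.

6951, 2646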